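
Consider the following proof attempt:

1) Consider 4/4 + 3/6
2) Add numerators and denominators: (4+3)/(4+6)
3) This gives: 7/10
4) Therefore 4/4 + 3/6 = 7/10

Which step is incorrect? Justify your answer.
Step 2: Add numerators and denominators: (4+3)/(4+6)

Step 2 incorrectly adds fractions by separately adding numerators and denominators. This is wrong. The correct method requires a common denominator: 4/4 + 3/6 = (4×6 + 3×4)/(4×6) = 36/24 = 3/2. The method used gives 7/10, which is different.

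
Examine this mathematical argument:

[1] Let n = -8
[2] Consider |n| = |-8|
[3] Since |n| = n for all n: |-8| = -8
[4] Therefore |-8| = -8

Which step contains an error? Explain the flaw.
Step 3: Since |n| = n for all n: |-8| = -8

Step 3 incorrectly states that |n| = n for all n. The correct definition is |n| = n when n >= 0, and |n| = -n when n < 0. Since -8 < 0, we have |-8| = -(-8) = 8, not -8.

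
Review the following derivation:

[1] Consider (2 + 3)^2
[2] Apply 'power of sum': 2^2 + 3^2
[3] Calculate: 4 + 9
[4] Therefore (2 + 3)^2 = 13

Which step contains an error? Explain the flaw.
Step 2: Apply 'power of sum': 2^2 + 3^2

Step 2 incorrectly applies a non-existent rule '(a+b)^n = a^n + b^n'. This is false in general. The correct expansion uses the binomial theorem. The actual value is (2 + 3)^2 = 5^2 = 25, not 13.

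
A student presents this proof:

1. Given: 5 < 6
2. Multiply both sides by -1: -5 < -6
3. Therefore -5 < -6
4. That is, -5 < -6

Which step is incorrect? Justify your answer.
Step 2: Multiply both sides by -1: -5 < -6

Step 2 multiplies both sides by -1 but fails to reverse the inequality sign. When multiplying (or dividing) an inequality by a negative number, the direction must be reversed. Since 5 < 6, we should get -5 > -6, i.e., -5 > -6.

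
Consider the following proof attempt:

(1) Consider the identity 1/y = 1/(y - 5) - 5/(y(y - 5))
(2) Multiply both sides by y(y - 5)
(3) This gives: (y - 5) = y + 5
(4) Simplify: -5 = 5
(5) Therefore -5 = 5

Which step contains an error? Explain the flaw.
Step 3: This gives: (y - 5) = y + 5

Step 3 makes a sign error when clearing denominators. Multiplying -5/(y(y - 5)) by y(y - 5) gives -5, not +5. The correct result is (y - 5) = y - 5, which is trivially true, not (y - 5) = y + 5. (Step 1 is a valid identity: 1/(y - 5) - 5/(y(y - 5)) = (y - 5)/(y(y - 5)) = 1/y.)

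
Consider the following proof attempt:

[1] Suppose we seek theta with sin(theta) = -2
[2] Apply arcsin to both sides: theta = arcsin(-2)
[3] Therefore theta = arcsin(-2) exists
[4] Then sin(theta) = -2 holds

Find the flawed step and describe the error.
Step 2: Apply arcsin to both sides: theta = arcsin(-2)

Step 2 applies arcsin to -2. However, arcsin(x) is only defined for x in [-1, 1] because sin(theta) can only produce values in that range. Since |-2| > 1, arcsin(-2) is undefined. There is no angle whose sine equals -2.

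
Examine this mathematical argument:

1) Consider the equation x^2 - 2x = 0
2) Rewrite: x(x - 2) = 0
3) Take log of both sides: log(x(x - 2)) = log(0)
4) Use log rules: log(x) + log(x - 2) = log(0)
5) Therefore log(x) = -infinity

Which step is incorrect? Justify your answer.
Step 3: Take log of both sides: log(x(x - 2)) = log(0)

Step 3 takes the logarithm of both sides, resulting in log(0) on the right side. The logarithm is only defined for positive numbers; log(0) is undefined (approaches negative infinity). This operation is invalid.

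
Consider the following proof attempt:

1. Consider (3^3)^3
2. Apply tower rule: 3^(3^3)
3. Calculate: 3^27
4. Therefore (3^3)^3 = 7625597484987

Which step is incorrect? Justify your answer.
Step 2: Apply tower rule: 3^(3^3)

Step 2 incorrectly states that (a^b)^c = a^(b^c). The correct rule is (a^b)^c = a^(b×c). The actual value is (3^3)^3 = 3^9 = 19683, not 3^27 = 7625597484987.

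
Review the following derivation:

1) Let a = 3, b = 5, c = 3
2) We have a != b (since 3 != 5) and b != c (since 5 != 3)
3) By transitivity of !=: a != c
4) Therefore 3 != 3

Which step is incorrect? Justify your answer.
Step 3: By transitivity of !=: a != c

Step 3 incorrectly applies transitivity to the '!=' relation. Transitivity states: if a R b and b R c, then a R c. However, '!=' is not transitive. Counterexample: 3 != 5 and 5 != 3, but 3 = 3 (both equal 3). Transitivity holds for relations like <, <=, =, but not for !=.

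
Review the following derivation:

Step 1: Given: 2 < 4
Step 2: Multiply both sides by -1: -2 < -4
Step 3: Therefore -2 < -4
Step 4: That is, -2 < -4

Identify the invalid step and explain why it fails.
Step 2: Multiply both sides by -1: -2 < -4

Step 2 multiplies both sides by -1 but fails to reverse the inequality sign. When multiplying (or dividing) an inequality by a negative number, the direction must be reversed. Since 2 < 4, we should get -2 > -4, i.e., -2 > -4.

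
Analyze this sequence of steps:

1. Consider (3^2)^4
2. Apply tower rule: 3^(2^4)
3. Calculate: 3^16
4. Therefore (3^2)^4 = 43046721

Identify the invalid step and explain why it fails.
Step 2: Apply tower rule: 3^(2^4)

Step 2 incorrectly states that (a^b)^c = a^(b^c). The correct rule is (a^b)^c = a^(b×c). The actual value is (3^2)^4 = 3^8 = 6561, not 3^16 = 43046721.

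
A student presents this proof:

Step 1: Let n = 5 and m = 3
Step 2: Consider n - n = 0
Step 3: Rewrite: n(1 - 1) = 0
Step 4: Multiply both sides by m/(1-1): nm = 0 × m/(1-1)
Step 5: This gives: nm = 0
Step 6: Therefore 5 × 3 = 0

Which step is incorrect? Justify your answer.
Step 4: Multiply both sides by m/(1-1): nm = 0 × m/(1-1)

Step 4 multiplies both sides by m/(1-1). However, 1-1 = 0, so this is multiplication by m/0, which is undefined. We cannot multiply by an undefined expression.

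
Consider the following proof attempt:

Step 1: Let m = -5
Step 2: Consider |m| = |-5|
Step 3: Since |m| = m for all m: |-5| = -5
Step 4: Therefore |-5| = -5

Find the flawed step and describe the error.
Step 3: Since |m| = m for all m: |-5| = -5

Step 3 incorrectly states that |m| = m for all m. The correct definition is |m| = m when m >= 0, and |m| = -m when m < 0. Since -5 < 0, we have |-5| = -(-5) = 5, not -5.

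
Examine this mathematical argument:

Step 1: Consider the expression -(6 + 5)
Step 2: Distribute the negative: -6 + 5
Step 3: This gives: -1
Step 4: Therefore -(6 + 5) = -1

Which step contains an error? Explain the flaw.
Step 2: Distribute the negative: -6 + 5

Step 2 incorrectly distributes the negative sign. The correct distribution is -(6 + 5) = -6 - 5 = -11. The negative must be applied to both terms, not just the first. The error treats -(6 + 5) as -6 + 5, which equals -1 instead of -11.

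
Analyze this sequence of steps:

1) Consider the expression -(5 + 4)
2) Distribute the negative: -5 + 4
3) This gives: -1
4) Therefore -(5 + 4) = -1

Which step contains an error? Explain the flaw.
Step 2: Distribute the negative: -5 + 4

Step 2 incorrectly distributes the negative sign. The correct distribution is -(5 + 4) = -5 - 4 = -9. The negative must be applied to both terms, not just the first. The error treats -(5 + 4) as -5 + 4, which equals -1 instead of -9.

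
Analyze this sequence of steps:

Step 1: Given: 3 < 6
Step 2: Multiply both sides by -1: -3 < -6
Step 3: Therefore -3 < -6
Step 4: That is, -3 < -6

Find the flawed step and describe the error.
Step 2: Multiply both sides by -1: -3 < -6

Step 2 multiplies both sides by -1 but fails to reverse the inequality sign. When multiplying (or dividing) an inequality by a negative number, the direction must be reversed. Since 3 < 6, we should get -3 > -6, i.e., -3 > -6.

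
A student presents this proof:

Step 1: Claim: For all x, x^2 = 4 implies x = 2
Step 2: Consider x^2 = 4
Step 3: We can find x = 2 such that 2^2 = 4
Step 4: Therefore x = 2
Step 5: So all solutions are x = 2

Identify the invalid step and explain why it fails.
Step 4: Therefore x = 2

Step 4 incorrectly concludes that x = 2 is the only solution. The proof shows that x = 2 is A solution (existence), but does not show it is the ONLY solution (uniqueness). In fact, x = -2 is also a solution since (-2)^2 = 4. Finding one solution doesn't prove there are no others.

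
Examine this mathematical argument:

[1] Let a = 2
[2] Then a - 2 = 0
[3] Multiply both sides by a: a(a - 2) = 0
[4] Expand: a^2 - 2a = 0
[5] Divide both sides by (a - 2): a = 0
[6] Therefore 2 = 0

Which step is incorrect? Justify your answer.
Step 5: Divide both sides by (a - 2): a = 0

Step 5 divides both sides by (a - 2). However, since a = 2, we have (a - 2) = 0. Division by zero is undefined, making this step invalid.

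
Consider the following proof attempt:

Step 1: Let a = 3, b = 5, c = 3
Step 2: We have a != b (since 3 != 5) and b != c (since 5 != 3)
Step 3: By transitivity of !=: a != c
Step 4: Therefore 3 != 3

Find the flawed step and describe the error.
Step 3: By transitivity of !=: a != c

Step 3 incorrectly applies transitivity to the '!=' relation. Transitivity states: if a R b and b R c, then a R c. However, '!=' is not transitive. Counterexample: 3 != 5 and 5 != 3, but 3 = 3 (both equal 3). Transitivity holds for relations like <, <=, =, but not for !=.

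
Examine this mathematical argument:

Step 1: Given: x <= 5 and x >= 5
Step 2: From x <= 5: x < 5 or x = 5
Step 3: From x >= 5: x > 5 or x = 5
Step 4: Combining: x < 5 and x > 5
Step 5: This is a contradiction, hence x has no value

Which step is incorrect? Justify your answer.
Step 4: Combining: x < 5 and x > 5

Step 4 incorrectly combines the conditions. From x <= 5 and x >= 5, the intersection is x = 5. The error treats the 'or' cases as 'and' requirements. The correct conclusion is that x = 5 is the unique solution, not that no solution exists.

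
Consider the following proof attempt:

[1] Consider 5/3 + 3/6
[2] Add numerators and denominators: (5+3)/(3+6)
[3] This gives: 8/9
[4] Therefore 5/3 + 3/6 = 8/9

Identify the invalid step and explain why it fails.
Step 2: Add numerators and denominators: (5+3)/(3+6)

Step 2 incorrectly adds fractions by separately adding numerators and denominators. This is wrong. The correct method requires a common denominator: 5/3 + 3/6 = (5×6 + 3×3)/(3×6) = 39/18 = 13/6. The method used gives 8/9, which is different.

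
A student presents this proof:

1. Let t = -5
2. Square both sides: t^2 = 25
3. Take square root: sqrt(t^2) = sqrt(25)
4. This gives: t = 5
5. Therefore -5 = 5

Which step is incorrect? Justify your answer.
Step 4: This gives: t = 5

Step 4 incorrectly states that sqrt(t^2) = t. The correct identity is sqrt(t^2) = |t|. Since t = -5 < 0, we have sqrt(t^2) = |-5| = 5, not t = -5.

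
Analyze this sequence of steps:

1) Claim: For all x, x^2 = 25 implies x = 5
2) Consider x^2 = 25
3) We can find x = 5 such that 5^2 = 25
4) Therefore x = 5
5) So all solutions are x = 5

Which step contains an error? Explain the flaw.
Step 4: Therefore x = 5

Step 4 incorrectly concludes that x = 5 is the only solution. The proof shows that x = 5 is A solution (existence), but does not show it is the ONLY solution (uniqueness). In fact, x = -5 is also a solution since (-5)^2 = 25. Finding one solution doesn't prove there are no others.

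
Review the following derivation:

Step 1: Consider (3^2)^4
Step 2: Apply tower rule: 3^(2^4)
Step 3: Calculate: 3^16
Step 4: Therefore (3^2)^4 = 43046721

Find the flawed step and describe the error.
Step 2: Apply tower rule: 3^(2^4)

Step 2 incorrectly states that (a^b)^c = a^(b^c). The correct rule is (a^b)^c = a^(b×c). The actual value is (3^2)^4 = 3^8 = 6561, not 3^16 = 43046721.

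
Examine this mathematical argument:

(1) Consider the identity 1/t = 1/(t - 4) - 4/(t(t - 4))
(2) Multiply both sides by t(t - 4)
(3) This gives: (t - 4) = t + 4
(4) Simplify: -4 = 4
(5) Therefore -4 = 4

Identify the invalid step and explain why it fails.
Step 3: This gives: (t - 4) = t + 4

Step 3 makes a sign error when clearing denominators. Multiplying -4/(t(t - 4)) by t(t - 4) gives -4, not +4. The correct result is (t - 4) = t - 4, which is trivially true, not (t - 4) = t + 4. (Step 1 is a valid identity: 1/(t - 4) - 4/(t(t - 4)) = (t - 4)/(t(t - 4)) = 1/t.)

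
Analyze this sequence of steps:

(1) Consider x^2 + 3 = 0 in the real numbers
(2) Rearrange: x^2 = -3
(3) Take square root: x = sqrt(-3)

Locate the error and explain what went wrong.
Step 3: Take square root: x = sqrt(-3)

Step 3 takes the square root of -3, which is negative. In the real number system, the square root of a negative number is undefined. The equation x^2 + 3 = 0 has no real solutions. Square roots of negative numbers only exist in the complex numbers.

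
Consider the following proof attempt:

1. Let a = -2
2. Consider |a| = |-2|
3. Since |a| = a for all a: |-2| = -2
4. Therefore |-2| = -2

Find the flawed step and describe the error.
Step 3: Since |a| = a for all a: |-2| = -2

Step 3 incorrectly states that |a| = a for all a. The correct definition is |a| = a when a >= 0, and |a| = -a when a < 0. Since -2 < 0, we have |-2| = -(-2) = 2, not -2.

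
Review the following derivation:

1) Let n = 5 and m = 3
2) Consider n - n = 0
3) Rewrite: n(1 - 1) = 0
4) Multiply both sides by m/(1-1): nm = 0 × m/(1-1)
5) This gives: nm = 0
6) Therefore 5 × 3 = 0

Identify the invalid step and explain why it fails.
Step 4: Multiply both sides by m/(1-1): nm = 0 × m/(1-1)

Step 4 multiplies both sides by m/(1-1). However, 1-1 = 0, so this is multiplication by m/0, which is undefined. We cannot multiply by an undefined expression.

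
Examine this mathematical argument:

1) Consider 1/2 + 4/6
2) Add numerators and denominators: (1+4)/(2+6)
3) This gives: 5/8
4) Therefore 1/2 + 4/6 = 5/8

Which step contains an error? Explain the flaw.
Step 2: Add numerators and denominators: (1+4)/(2+6)

Step 2 incorrectly adds fractions by separately adding numerators and denominators. This is wrong. The correct method requires a common denominator: 1/2 + 4/6 = (1×6 + 4×2)/(2×6) = 14/12 = 7/6. The method used gives 5/8, which is different.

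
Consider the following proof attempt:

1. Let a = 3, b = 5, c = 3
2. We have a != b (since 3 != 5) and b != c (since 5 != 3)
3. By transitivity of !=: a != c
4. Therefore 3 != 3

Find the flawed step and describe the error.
Step 3: By transitivity of !=: a != c

Step 3 incorrectly applies transitivity to the '!=' relation. Transitivity states: if a R b and b R c, then a R c. However, '!=' is not transitive. Counterexample: 3 != 5 and 5 != 3, but 3 = 3 (both equal 3). Transitivity holds for relations like <, <=, =, but not for !=.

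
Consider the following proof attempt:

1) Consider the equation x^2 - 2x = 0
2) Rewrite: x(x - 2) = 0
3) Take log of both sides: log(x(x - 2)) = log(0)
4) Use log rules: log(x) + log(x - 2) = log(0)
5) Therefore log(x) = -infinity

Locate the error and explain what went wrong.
Step 3: Take log of both sides: log(x(x - 2)) = log(0)

Step 3 takes the logarithm of both sides, resulting in log(0) on the right side. The logarithm is only defined for positive numbers; log(0) is undefined (approaches negative infinity). This operation is invalid.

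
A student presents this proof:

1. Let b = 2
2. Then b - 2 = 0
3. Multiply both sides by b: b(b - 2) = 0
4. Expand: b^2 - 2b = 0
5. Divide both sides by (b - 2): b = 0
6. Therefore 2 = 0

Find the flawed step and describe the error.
Step 5: Divide both sides by (b - 2): b = 0

Step 5 divides both sides by (b - 2). However, since b = 2, we have (b - 2) = 0. Division by zero is undefined, making this step invalid.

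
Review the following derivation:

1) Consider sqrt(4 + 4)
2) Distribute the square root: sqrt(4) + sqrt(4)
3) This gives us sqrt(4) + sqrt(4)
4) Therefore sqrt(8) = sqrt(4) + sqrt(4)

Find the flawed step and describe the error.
Step 2: Distribute the square root: sqrt(4) + sqrt(4)

Step 2 incorrectly 'distributes' the square root over addition. The square root function does not distribute: sqrt(a + b) ≠ sqrt(a) + sqrt(b). In fact, sqrt(4 + 4) = sqrt(8) ≈ 2.8284, while sqrt(4) + sqrt(4) ≈ 4.0000.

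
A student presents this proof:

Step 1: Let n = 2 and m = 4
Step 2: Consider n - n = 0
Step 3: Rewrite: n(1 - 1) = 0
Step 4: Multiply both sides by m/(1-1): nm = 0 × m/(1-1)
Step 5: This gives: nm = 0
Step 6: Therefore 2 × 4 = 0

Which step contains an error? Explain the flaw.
Step 4: Multiply both sides by m/(1-1): nm = 0 × m/(1-1)

Step 4 multiplies both sides by m/(1-1). However, 1-1 = 0, so this is multiplication by m/0, which is undefined. We cannot multiply by an undefined expression.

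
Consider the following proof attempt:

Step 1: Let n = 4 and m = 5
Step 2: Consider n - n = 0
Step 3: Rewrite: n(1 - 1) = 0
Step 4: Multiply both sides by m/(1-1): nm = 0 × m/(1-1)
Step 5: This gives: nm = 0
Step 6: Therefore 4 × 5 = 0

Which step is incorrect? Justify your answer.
Step 4: Multiply both sides by m/(1-1): nm = 0 × m/(1-1)

Step 4 multiplies both sides by m/(1-1). However, 1-1 = 0, so this is multiplication by m/0, which is undefined. We cannot multiply by an undefined expression.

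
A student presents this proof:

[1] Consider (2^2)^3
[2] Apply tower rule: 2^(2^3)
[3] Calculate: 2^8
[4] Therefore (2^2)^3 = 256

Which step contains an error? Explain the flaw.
Step 2: Apply tower rule: 2^(2^3)

Step 2 incorrectly states that (a^b)^c = a^(b^c). The correct rule is (a^b)^c = a^(b×c). The actual value is (2^2)^3 = 2^6 = 64, not 2^8 = 256.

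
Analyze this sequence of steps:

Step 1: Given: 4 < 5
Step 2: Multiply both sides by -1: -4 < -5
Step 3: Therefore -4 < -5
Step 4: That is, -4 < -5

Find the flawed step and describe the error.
Step 2: Multiply both sides by -1: -4 < -5

Step 2 multiplies both sides by -1 but fails to reverse the inequality sign. When multiplying (or dividing) an inequality by a negative number, the direction must be reversed. Since 4 < 5, we should get -4 > -5, i.e., -4 > -5.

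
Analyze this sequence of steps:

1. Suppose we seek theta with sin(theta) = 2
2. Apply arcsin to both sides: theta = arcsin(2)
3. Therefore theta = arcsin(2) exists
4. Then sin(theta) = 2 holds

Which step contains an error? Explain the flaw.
Step 2: Apply arcsin to both sides: theta = arcsin(2)

Step 2 applies arcsin to 2. However, arcsin(x) is only defined for x in [-1, 1] because sin(theta) can only produce values in that range. Since |2| > 1, arcsin(2) is undefined. There is no angle whose sine equals 2.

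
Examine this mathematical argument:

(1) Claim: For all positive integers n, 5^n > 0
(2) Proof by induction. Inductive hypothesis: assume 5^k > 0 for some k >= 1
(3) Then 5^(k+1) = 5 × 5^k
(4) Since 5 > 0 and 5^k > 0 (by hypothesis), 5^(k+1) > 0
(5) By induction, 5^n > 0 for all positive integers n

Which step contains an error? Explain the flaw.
Step 5: By induction, 5^n > 0 for all positive integers n

Step 5 concludes the proof by induction, but no base case was ever established. A valid induction proof requires: (1) a base case proving 5^1 > 0, and (2) an inductive step showing IF 5^k > 0 THEN 5^(k+1) > 0. Steps 2-4 correctly establish the inductive step, but without the base case the conclusion in step 5 does not follow.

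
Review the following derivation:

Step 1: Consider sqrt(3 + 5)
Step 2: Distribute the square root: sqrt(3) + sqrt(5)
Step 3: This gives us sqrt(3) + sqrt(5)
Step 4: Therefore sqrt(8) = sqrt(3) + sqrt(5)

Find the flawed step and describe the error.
Step 2: Distribute the square root: sqrt(3) + sqrt(5)

Step 2 incorrectly 'distributes' the square root over addition. The square root function does not distribute: sqrt(a + b) ≠ sqrt(a) + sqrt(b). In fact, sqrt(3 + 5) = sqrt(8) ≈ 2.8284, while sqrt(3) + sqrt(5) ≈ 3.9681.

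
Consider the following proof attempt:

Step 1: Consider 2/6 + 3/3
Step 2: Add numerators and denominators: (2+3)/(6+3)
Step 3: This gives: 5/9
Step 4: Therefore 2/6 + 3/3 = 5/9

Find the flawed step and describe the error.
Step 2: Add numerators and denominators: (2+3)/(6+3)

Step 2 incorrectly adds fractions by separately adding numerators and denominators. This is wrong. The correct method requires a common denominator: 2/6 + 3/3 = (2×3 + 3×6)/(6×3) = 24/18 = 4/3. The method used gives 5/9, which is different.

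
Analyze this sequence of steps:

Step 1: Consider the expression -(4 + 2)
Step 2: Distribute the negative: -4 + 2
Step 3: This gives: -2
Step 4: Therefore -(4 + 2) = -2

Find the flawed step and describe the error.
Step 2: Distribute the negative: -4 + 2

Step 2 incorrectly distributes the negative sign. The correct distribution is -(4 + 2) = -4 - 2 = -6. The negative must be applied to both terms, not just the first. The error treats -(4 + 2) as -4 + 2, which equals -2 instead of -6.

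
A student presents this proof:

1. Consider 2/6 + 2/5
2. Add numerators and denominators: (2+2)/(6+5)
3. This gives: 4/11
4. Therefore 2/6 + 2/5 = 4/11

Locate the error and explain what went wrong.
Step 2: Add numerators and denominators: (2+2)/(6+5)

Step 2 incorrectly adds fractions by separately adding numerators and denominators. This is wrong. The correct method requires a common denominator: 2/6 + 2/5 = (2×5 + 2×6)/(6×5) = 22/30 = 11/15. The method used gives 4/11, which is different.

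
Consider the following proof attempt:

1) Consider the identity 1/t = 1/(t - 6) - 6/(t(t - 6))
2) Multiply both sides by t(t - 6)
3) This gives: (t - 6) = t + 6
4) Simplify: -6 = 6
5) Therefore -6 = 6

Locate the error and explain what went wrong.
Step 3: This gives: (t - 6) = t + 6

Step 3 makes a sign error when clearing denominators. Multiplying -6/(t(t - 6)) by t(t - 6) gives -6, not +6. The correct result is (t - 6) = t - 6, which is trivially true, not (t - 6) = t + 6. (Step 1 is a valid identity: 1/(t - 6) - 6/(t(t - 6)) = (t - 6)/(t(t - 6)) = 1/t.)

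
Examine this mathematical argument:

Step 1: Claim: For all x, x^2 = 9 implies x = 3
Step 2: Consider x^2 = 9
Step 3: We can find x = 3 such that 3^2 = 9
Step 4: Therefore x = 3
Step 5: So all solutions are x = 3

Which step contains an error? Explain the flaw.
Step 4: Therefore x = 3

Step 4 incorrectly concludes that x = 3 is the only solution. The proof shows that x = 3 is A solution (existence), but does not show it is the ONLY solution (uniqueness). In fact, x = -3 is also a solution since (-3)^2 = 9. Finding one solution doesn't prove there are no others.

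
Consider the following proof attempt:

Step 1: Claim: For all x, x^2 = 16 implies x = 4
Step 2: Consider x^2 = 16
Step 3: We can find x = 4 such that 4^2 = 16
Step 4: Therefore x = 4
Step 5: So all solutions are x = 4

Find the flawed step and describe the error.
Step 4: Therefore x = 4

Step 4 incorrectly concludes that x = 4 is the only solution. The proof shows that x = 4 is A solution (existence), but does not show it is the ONLY solution (uniqueness). In fact, x = -4 is also a solution since (-4)^2 = 16. Finding one solution doesn't prove there are no others.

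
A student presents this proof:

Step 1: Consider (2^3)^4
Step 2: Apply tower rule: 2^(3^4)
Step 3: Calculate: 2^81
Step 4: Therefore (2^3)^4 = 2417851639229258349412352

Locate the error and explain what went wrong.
Step 2: Apply tower rule: 2^(3^4)

Step 2 incorrectly states that (a^b)^c = a^(b^c). The correct rule is (a^b)^c = a^(b×c). The actual value is (2^3)^4 = 2^12 = 4096, not 2^81 = 2417851639229258349412352.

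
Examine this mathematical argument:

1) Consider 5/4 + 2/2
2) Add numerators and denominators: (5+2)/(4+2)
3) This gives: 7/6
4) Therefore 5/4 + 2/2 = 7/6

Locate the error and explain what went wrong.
Step 2: Add numerators and denominators: (5+2)/(4+2)

Step 2 incorrectly adds fractions by separately adding numerators and denominators. This is wrong. The correct method requires a common denominator: 5/4 + 2/2 = (5×2 + 2×4)/(4×2) = 18/8 = 9/4. The method used gives 7/6, which is different.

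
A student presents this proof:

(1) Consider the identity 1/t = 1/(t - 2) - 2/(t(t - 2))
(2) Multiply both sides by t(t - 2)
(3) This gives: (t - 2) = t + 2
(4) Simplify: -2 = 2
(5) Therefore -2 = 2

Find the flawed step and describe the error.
Step 3: This gives: (t - 2) = t + 2

Step 3 makes a sign error when clearing denominators. Multiplying -2/(t(t - 2)) by t(t - 2) gives -2, not +2. The correct result is (t - 2) = t - 2, which is trivially true, not (t - 2) = t + 2. (Step 1 is a valid identity: 1/(t - 2) - 2/(t(t - 2)) = (t - 2)/(t(t - 2)) = 1/t.)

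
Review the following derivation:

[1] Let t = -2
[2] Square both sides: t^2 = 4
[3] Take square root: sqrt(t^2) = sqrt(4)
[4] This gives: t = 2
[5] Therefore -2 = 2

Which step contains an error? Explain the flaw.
Step 4: This gives: t = 2

Step 4 incorrectly states that sqrt(t^2) = t. The correct identity is sqrt(t^2) = |t|. Since t = -2 < 0, we have sqrt(t^2) = |-2| = 2, not t = -2.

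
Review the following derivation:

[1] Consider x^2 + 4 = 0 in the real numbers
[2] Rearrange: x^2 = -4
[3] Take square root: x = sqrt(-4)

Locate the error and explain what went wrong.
Step 3: Take square root: x = sqrt(-4)

Step 3 takes the square root of -4, which is negative. In the real number system, the square root of a negative number is undefined. The equation x^2 + 4 = 0 has no real solutions. Square roots of negative numbers only exist in the complex numbers.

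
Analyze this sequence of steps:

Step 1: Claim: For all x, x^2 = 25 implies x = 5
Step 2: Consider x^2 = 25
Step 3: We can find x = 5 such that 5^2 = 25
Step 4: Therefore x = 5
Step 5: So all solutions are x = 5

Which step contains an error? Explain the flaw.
Step 4: Therefore x = 5

Step 4 incorrectly concludes that x = 5 is the only solution. The proof shows that x = 5 is A solution (existence), but does not show it is the ONLY solution (uniqueness). In fact, x = -5 is also a solution since (-5)^2 = 25. Finding one solution doesn't prove there are no others.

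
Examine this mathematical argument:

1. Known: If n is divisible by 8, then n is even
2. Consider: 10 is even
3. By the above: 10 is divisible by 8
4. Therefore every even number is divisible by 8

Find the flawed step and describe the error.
Step 3: By the above: 10 is divisible by 8

Step 3 commits the fallacy of affirming the consequent. The known fact 'divisible by 8 → even' does NOT imply 'even → divisible by 8'. That would be the converse, which is false. For example, 10 is even but 10 ÷ 8 = 1.25, which is not an integer.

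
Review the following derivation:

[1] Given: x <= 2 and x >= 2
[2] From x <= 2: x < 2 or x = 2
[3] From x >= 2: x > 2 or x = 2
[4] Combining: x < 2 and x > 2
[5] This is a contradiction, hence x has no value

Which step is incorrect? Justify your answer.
Step 4: Combining: x < 2 and x > 2

Step 4 incorrectly combines the conditions. From x <= 2 and x >= 2, the intersection is x = 2. The error treats the 'or' cases as 'and' requirements. The correct conclusion is that x = 2 is the unique solution, not that no solution exists.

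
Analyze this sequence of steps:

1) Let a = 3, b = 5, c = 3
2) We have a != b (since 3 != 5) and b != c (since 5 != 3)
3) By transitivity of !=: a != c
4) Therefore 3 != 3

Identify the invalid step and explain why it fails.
Step 3: By transitivity of !=: a != c

Step 3 incorrectly applies transitivity to the '!=' relation. Transitivity states: if a R b and b R c, then a R c. However, '!=' is not transitive. Counterexample: 3 != 5 and 5 != 3, but 3 = 3 (both equal 3). Transitivity holds for relations like <, <=, =, but not for !=.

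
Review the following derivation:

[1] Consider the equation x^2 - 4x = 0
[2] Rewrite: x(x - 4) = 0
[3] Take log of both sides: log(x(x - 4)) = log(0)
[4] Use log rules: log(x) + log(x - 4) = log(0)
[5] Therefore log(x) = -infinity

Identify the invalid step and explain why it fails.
Step 3: Take log of both sides: log(x(x - 4)) = log(0)

Step 3 takes the logarithm of both sides, resulting in log(0) on the right side. The logarithm is only defined for positive numbers; log(0) is undefined (approaches negative infinity). This operation is invalid.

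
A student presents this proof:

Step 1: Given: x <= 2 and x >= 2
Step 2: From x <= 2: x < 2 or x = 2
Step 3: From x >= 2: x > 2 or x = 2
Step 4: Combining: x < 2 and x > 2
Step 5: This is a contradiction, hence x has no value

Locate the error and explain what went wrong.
Step 4: Combining: x < 2 and x > 2

Step 4 incorrectly combines the conditions. From x <= 2 and x >= 2, the intersection is x = 2. The error treats the 'or' cases as 'and' requirements. The correct conclusion is that x = 2 is the unique solution, not that no solution exists.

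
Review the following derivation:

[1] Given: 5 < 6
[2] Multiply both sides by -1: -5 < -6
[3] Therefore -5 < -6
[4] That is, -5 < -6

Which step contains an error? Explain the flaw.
Step 2: Multiply both sides by -1: -5 < -6

Step 2 multiplies both sides by -1 but fails to reverse the inequality sign. When multiplying (or dividing) an inequality by a negative number, the direction must be reversed. Since 5 < 6, we should get -5 > -6, i.e., -5 > -6.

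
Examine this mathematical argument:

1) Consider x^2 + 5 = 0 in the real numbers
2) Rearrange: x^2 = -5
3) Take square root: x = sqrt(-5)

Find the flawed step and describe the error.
Step 3: Take square root: x = sqrt(-5)

Step 3 takes the square root of -5, which is negative. In the real number system, the square root of a negative number is undefined. The equation x^2 + 5 = 0 has no real solutions. Square roots of negative numbers only exist in the complex numbers.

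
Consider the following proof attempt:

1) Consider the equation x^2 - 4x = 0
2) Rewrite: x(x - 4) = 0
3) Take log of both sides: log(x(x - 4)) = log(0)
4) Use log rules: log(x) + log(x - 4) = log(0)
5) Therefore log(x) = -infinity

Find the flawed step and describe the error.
Step 3: Take log of both sides: log(x(x - 4)) = log(0)

Step 3 takes the logarithm of both sides, resulting in log(0) on the right side. The logarithm is only defined for positive numbers; log(0) is undefined (approaches negative infinity). This operation is invalid.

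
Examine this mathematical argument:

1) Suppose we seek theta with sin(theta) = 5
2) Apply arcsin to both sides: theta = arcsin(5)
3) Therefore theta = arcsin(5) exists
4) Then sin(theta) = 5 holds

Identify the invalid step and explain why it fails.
Step 2: Apply arcsin to both sides: theta = arcsin(5)

Step 2 applies arcsin to 5. However, arcsin(x) is only defined for x in [-1, 1] because sin(theta) can only produce values in that range. Since |5| > 1, arcsin(5) is undefined. There is no angle whose sine equals 5.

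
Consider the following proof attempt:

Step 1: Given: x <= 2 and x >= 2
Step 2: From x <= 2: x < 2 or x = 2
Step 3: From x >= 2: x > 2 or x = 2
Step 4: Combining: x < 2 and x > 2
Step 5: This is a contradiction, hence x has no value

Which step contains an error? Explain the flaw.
Step 4: Combining: x < 2 and x > 2

Step 4 incorrectly combines the conditions. From x <= 2 and x >= 2, the intersection is x = 2. The error treats the 'or' cases as 'and' requirements. The correct conclusion is that x = 2 is the unique solution, not that no solution exists.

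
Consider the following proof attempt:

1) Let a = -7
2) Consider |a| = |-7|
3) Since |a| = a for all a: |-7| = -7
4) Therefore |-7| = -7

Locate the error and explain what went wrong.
Step 3: Since |a| = a for all a: |-7| = -7

Step 3 incorrectly states that |a| = a for all a. The correct definition is |a| = a when a >= 0, and |a| = -a when a < 0. Since -7 < 0, we have |-7| = -(-7) = 7, not -7.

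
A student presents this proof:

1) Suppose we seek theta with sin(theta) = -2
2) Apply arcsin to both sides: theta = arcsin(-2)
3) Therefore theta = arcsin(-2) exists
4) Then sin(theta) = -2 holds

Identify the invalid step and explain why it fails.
Step 2: Apply arcsin to both sides: theta = arcsin(-2)

Step 2 applies arcsin to -2. However, arcsin(x) is only defined for x in [-1, 1] because sin(theta) can only produce values in that range. Since |-2| > 1, arcsin(-2) is undefined. There is no angle whose sine equals -2.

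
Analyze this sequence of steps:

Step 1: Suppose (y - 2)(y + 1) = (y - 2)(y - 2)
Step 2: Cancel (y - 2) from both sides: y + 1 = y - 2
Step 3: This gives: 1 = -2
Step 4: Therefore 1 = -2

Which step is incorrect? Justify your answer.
Step 2: Cancel (y - 2) from both sides: y + 1 = y - 2

Step 2 cancels (y - 2) from both sides. This is only valid if (y - 2) ≠ 0, i.e., y ≠ 2. When y = 2, both sides equal zero regardless of the other factors. The correct approach requires considering y = 2 as a separate case.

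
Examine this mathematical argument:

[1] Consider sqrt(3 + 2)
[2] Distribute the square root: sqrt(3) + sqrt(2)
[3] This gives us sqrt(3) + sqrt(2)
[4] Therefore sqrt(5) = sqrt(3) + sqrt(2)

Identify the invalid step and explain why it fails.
Step 2: Distribute the square root: sqrt(3) + sqrt(2)

Step 2 incorrectly 'distributes' the square root over addition. The square root function does not distribute: sqrt(a + b) ≠ sqrt(a) + sqrt(b). In fact, sqrt(3 + 2) = sqrt(5) ≈ 2.2361, while sqrt(3) + sqrt(2) ≈ 3.1463.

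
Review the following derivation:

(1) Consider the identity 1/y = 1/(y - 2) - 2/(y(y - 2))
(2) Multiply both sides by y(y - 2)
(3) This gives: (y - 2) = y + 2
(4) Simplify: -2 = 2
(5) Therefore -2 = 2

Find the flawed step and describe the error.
Step 3: This gives: (y - 2) = y + 2

Step 3 makes a sign error when clearing denominators. Multiplying -2/(y(y - 2)) by y(y - 2) gives -2, not +2. The correct result is (y - 2) = y - 2, which is trivially true, not (y - 2) = y + 2. (Step 1 is a valid identity: 1/(y - 2) - 2/(y(y - 2)) = (y - 2)/(y(y - 2)) = 1/y.)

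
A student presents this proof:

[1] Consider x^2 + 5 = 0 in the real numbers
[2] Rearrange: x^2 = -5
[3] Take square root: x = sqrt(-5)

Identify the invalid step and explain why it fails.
Step 3: Take square root: x = sqrt(-5)

Step 3 takes the square root of -5, which is negative. In the real number system, the square root of a negative number is undefined. The equation x^2 + 5 = 0 has no real solutions. Square roots of negative numbers only exist in the complex numbers.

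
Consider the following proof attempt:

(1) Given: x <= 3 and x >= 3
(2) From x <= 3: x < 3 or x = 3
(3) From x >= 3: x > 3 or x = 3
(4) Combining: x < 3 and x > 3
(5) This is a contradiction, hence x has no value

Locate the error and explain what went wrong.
Step 4: Combining: x < 3 and x > 3

Step 4 incorrectly combines the conditions. From x <= 3 and x >= 3, the intersection is x = 3. The error treats the 'or' cases as 'and' requirements. The correct conclusion is that x = 3 is the unique solution, not that no solution exists.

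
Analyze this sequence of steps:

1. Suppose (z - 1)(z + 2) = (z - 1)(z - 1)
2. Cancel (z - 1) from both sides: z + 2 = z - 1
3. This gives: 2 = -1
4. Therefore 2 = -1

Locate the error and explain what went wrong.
Step 2: Cancel (z - 1) from both sides: z + 2 = z - 1

Step 2 cancels (z - 1) from both sides. This is only valid if (z - 1) ≠ 0, i.e., z ≠ 1. When z = 1, both sides equal zero regardless of the other factors. The correct approach requires considering z = 1 as a separate case.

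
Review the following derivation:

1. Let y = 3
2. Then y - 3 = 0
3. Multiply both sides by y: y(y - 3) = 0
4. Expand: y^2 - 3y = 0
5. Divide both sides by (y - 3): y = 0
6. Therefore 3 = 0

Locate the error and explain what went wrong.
Step 5: Divide both sides by (y - 3): y = 0

Step 5 divides both sides by (y - 3). However, since y = 3, we have (y - 3) = 0. Division by zero is undefined, making this step invalid.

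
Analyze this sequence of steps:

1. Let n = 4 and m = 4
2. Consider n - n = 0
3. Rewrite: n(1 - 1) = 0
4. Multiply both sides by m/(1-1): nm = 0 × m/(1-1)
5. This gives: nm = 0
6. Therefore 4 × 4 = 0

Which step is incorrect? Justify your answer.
Step 4: Multiply both sides by m/(1-1): nm = 0 × m/(1-1)

Step 4 multiplies both sides by m/(1-1). However, 1-1 = 0, so this is multiplication by m/0, which is undefined. We cannot multiply by an undefined expression.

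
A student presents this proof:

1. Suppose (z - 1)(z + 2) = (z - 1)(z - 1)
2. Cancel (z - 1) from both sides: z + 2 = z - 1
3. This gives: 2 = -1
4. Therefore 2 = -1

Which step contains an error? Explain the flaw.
Step 2: Cancel (z - 1) from both sides: z + 2 = z - 1

Step 2 cancels (z - 1) from both sides. This is only valid if (z - 1) ≠ 0, i.e., z ≠ 1. When z = 1, both sides equal zero regardless of the other factors. The correct approach requires considering z = 1 as a separate case.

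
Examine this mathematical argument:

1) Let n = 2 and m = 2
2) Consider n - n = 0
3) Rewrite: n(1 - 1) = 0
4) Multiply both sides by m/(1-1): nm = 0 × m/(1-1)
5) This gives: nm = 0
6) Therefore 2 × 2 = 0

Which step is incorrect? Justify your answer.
Step 4: Multiply both sides by m/(1-1): nm = 0 × m/(1-1)

Step 4 multiplies both sides by m/(1-1). However, 1-1 = 0, so this is multiplication by m/0, which is undefined. We cannot multiply by an undefined expression.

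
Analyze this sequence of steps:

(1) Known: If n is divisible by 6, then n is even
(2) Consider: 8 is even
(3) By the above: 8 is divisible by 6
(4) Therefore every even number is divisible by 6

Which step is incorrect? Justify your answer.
Step 3: By the above: 8 is divisible by 6

Step 3 commits the fallacy of affirming the consequent. The known fact 'divisible by 6 → even' does NOT imply 'even → divisible by 6'. That would be the converse, which is false. For example, 8 is even but 8 ÷ 6 = 1.33, which is not an integer.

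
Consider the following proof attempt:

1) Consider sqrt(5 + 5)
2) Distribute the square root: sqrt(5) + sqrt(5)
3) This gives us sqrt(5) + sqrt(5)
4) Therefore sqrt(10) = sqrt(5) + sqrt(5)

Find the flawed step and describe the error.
Step 2: Distribute the square root: sqrt(5) + sqrt(5)

Step 2 incorrectly 'distributes' the square root over addition. The square root function does not distribute: sqrt(a + b) ≠ sqrt(a) + sqrt(b). In fact, sqrt(5 + 5) = sqrt(10) ≈ 3.1623, while sqrt(5) + sqrt(5) ≈ 4.4721.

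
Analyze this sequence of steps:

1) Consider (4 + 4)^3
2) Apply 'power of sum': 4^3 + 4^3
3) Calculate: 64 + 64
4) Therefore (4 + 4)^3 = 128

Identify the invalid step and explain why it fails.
Step 2: Apply 'power of sum': 4^3 + 4^3

Step 2 incorrectly applies a non-existent rule '(a+b)^n = a^n + b^n'. This is false in general. The correct expansion uses the binomial theorem. The actual value is (4 + 4)^3 = 8^3 = 512, not 128.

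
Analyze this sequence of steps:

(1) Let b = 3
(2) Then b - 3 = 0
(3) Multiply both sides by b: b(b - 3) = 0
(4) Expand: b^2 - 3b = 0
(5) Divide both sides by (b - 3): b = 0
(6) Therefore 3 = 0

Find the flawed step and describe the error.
Step 5: Divide both sides by (b - 3): b = 0

Step 5 divides both sides by (b - 3). However, since b = 3, we have (b - 3) = 0. Division by zero is undefined, making this step invalid.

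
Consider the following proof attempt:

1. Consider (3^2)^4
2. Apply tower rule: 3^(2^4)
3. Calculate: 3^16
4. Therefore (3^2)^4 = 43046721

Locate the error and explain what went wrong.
Step 2: Apply tower rule: 3^(2^4)

Step 2 incorrectly states that (a^b)^c = a^(b^c). The correct rule is (a^b)^c = a^(b×c). The actual value is (3^2)^4 = 3^8 = 6561, not 3^16 = 43046721.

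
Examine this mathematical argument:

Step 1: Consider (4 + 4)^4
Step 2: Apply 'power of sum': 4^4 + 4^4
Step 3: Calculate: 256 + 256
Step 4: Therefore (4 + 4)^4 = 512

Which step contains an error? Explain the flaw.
Step 2: Apply 'power of sum': 4^4 + 4^4

Step 2 incorrectly applies a non-existent rule '(a+b)^n = a^n + b^n'. This is false in general. The correct expansion uses the binomial theorem. The actual value is (4 + 4)^4 = 8^4 = 4096, not 512.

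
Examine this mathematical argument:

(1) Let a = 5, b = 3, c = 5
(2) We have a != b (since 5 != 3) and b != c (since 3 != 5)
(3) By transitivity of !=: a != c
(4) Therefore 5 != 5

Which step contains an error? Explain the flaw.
Step 3: By transitivity of !=: a != c

Step 3 incorrectly applies transitivity to the '!=' relation. Transitivity states: if a R b and b R c, then a R c. However, '!=' is not transitive. Counterexample: 5 != 3 and 3 != 5, but 5 = 5 (both equal 5). Transitivity holds for relations like <, <=, =, but not for !=.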